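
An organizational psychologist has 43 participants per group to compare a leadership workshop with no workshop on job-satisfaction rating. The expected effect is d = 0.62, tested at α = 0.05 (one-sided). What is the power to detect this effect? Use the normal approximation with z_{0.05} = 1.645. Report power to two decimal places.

power ≈ 0.89

For two equal groups, power = Φ(d·√(n/2) − z_{α}).
d·√(n/2) = 0.62 × √(43/2) = 0.62 × 4.637 = 2.875.
z_β = 2.875 − 1.645 = 1.230.
Power = Φ(1.230) = 0.891.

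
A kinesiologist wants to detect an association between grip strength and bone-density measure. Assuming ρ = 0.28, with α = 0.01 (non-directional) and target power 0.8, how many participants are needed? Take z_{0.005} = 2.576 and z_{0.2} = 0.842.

Fisher's z: C = ½·ln((1+r)/(1−r)) = ½·ln(1.7778) = 0.2877.
n = ((z_{α/2} + z_β)/C)² + 3.
(2.576 + 0.842) / 0.2877 = 3.418 / 0.2877 = 11.880.
n = 11.880² + 3 = 141.14 + 3 = 144.1.
Round up.

n = 145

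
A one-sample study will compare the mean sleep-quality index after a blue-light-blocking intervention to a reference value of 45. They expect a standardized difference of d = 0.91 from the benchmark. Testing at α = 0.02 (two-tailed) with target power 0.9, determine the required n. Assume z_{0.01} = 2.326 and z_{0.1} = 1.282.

For a one-sample test: n = ((z_{α/2} + z_β) / d)².
z_{α/2} + z_β = 2.326 + 1.282 = 3.608.
n = (3.608 / 0.91)² = 3.965² = 15.72.
Round up.

n = 16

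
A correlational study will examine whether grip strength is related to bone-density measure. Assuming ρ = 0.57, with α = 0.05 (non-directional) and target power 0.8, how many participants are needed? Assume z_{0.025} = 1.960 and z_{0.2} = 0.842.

n = 22

Fisher's z: C = ½·ln((1+r)/(1−r)) = ½·ln(3.6512) = 0.6475.
n = ((z_{α/2} + z_β)/C)² + 3.
(1.960 + 0.842) / 0.6475 = 2.802 / 0.6475 = 4.327.
n = 4.327² + 3 = 18.73 + 3 = 21.7.
Round up.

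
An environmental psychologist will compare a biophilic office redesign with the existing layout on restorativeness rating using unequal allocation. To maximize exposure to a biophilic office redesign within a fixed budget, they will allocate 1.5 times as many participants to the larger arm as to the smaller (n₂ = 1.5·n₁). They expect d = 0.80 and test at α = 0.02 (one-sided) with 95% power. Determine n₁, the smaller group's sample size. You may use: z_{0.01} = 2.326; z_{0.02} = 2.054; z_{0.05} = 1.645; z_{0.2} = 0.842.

n₁ = 36

With allocation ratio k = n₂/n₁ = 1.5, Var(x̄₁−x̄₂) = σ²(1/n₁ + 1/(k·n₁)) = σ²·(k+1)/(k·n₁).
So n₁ = (1 + 1/k)·((z_{α} + z_β)/d)² = 1.667 × (3.699/0.80)².
n₁ = 1.667 × 21.38 = 35.6.
Round up: n₁ = 36, giving n₂ = 1.5 × 36 = 54.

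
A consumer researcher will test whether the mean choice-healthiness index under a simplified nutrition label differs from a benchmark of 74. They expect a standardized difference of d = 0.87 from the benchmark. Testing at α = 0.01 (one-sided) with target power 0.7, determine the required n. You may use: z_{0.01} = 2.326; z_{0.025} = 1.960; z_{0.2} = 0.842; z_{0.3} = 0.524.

For a one-sample test: n = ((z_{α} + z_β) / d)².
z_{α} + z_β = 2.326 + 0.524 = 2.850.
n = (2.850 / 0.87)² = 3.276² = 10.73.
Round up.

n = 11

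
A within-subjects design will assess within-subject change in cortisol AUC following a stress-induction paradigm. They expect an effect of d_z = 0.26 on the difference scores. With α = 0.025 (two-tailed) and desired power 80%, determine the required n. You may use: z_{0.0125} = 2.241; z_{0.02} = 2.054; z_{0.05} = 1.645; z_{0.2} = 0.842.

n = 141 pairs

For a paired (one-sample on differences) test: n = ((z_{α/2} + z_β) / d)².
z_{α/2} + z_β = 2.241 + 0.842 = 3.083.
n = (3.083 / 0.26)² = 11.858² = 140.60.
Round up.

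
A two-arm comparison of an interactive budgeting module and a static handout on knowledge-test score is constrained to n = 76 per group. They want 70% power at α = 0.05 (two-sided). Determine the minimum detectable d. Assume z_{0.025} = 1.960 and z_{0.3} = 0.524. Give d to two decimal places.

d_min ≈ 0.40

For two independent groups of n = 76 each: d_min = (z_{α/2} + z_β)·√(2/n).
z-sum = 1.960 + 0.524 = 2.484.
d_min = 2.484 × √(2/76) = 2.484 × 0.1622 = 0.403.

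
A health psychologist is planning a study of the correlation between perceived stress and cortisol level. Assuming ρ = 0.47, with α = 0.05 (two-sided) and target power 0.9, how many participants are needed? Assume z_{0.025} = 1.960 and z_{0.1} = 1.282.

n = 44

Fisher's z: C = ½·ln((1+r)/(1−r)) = ½·ln(2.7736) = 0.5101.
n = ((z_{α/2} + z_β)/C)² + 3.
(1.960 + 1.282) / 0.5101 = 3.242 / 0.5101 = 6.356.
n = 6.356² + 3 = 40.39 + 3 = 43.4.
Round up.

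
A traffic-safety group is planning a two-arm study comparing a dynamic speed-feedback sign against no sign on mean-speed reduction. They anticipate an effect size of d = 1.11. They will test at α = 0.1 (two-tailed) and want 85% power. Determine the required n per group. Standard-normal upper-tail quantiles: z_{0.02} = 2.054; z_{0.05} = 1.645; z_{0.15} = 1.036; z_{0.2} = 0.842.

For two independent groups with equal n: n = 2·((z_{α/2} + z_β) / d)².
z_{α/2} + z_β = 1.645 + 1.036 = 2.681.
n = 2 × (2.681 / 1.11)² = 2 × 2.415² = 2 × 5.83 = 11.7.
Round up to the next whole participant.

n = 12 per group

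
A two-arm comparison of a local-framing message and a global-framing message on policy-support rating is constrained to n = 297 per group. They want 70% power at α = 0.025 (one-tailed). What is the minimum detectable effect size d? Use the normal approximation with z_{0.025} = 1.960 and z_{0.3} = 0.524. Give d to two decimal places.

For two independent groups of n = 297 each: d_min = (z_{α} + z_β)·√(2/n).
z-sum = 1.960 + 0.524 = 2.484.
d_min = 2.484 × √(2/297) = 2.484 × 0.0821 = 0.204.

d_min ≈ 0.20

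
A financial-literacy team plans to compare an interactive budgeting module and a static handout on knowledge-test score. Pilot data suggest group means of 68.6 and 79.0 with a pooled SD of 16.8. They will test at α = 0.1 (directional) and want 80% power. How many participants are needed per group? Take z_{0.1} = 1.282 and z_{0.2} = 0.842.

Cohen's d = |M₁ − M₂| / SD_pooled = |68.6 − 79.0| / 16.8 = 10.4 / 16.8 = 0.619.
For two independent groups with equal n: n = 2·((z_{α} + z_β) / d)².
z_{α} + z_β = 1.282 + 0.842 = 2.124.
n = 2 × (2.124 / 0.619)² = 2 × 3.431² = 2 × 11.77 = 23.5.
Round up to the next whole participant.

n = 24 per group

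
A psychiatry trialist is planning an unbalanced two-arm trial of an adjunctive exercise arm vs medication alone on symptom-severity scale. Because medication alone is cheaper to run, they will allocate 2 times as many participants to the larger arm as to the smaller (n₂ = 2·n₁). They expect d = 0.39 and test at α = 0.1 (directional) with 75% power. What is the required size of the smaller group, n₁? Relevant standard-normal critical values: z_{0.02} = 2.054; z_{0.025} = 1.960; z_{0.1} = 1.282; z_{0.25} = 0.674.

n₁ = 38

With allocation ratio k = n₂/n₁ = 2, Var(x̄₁−x̄₂) = σ²(1/n₁ + 1/(k·n₁)) = σ²·(k+1)/(k·n₁).
So n₁ = (1 + 1/k)·((z_{α} + z_β)/d)² = 1.500 × (1.956/0.39)².
n₁ = 1.500 × 25.15 = 37.7.
Round up: n₁ = 38, giving n₂ = 2 × 38 = 76.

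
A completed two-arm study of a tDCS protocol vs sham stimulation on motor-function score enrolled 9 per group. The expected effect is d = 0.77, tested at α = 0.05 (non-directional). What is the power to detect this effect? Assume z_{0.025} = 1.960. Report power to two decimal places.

power ≈ 0.37

For two equal groups, power = Φ(d·√(n/2) − z_{α/2}).
d·√(n/2) = 0.77 × √(9/2) = 0.77 × 2.121 = 1.633.
z_β = 1.633 − 1.960 = -0.327.
Power = Φ(-0.327) = 0.372.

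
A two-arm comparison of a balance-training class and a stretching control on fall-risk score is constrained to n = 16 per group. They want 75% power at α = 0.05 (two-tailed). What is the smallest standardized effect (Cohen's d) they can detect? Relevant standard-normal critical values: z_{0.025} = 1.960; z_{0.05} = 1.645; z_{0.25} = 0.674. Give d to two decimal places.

For two independent groups of n = 16 each: d_min = (z_{α/2} + z_β)·√(2/n).
z-sum = 1.960 + 0.674 = 2.634.
d_min = 2.634 × √(2/16) = 2.634 × 0.3536 = 0.931.

d_min ≈ 0.93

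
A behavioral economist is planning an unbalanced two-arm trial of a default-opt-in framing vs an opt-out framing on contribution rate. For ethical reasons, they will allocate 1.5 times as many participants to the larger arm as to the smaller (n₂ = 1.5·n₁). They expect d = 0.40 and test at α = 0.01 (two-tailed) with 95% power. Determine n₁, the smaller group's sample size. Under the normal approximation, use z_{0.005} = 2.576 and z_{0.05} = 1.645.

n₁ = 186

With allocation ratio k = n₂/n₁ = 1.5, Var(x̄₁−x̄₂) = σ²(1/n₁ + 1/(k·n₁)) = σ²·(k+1)/(k·n₁).
So n₁ = (1 + 1/k)·((z_{α/2} + z_β)/d)² = 1.667 × (4.221/0.40)².
n₁ = 1.667 × 111.36 = 185.6.
Round up: n₁ = 186, giving n₂ = 1.5 × 186 = 279.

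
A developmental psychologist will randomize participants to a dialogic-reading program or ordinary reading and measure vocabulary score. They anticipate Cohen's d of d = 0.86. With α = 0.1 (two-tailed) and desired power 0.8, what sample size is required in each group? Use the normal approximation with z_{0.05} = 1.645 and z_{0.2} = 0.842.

n = 17 per group

For two independent groups with equal n: n = 2·((z_{α/2} + z_β) / d)².
z_{α/2} + z_β = 1.645 + 0.842 = 2.487.
n = 2 × (2.487 / 0.86)² = 2 × 2.892² = 2 × 8.36 = 16.7.
Round up to the next whole participant.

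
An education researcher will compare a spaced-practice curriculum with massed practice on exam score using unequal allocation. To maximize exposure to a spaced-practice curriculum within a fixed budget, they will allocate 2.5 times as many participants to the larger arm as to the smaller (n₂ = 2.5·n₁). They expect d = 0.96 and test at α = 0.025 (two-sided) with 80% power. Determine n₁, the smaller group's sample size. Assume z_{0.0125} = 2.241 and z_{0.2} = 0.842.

n₁ = 15

With allocation ratio k = n₂/n₁ = 2.5, Var(x̄₁−x̄₂) = σ²(1/n₁ + 1/(k·n₁)) = σ²·(k+1)/(k·n₁).
So n₁ = (1 + 1/k)·((z_{α/2} + z_β)/d)² = 1.400 × (3.083/0.96)².
n₁ = 1.400 × 10.31 = 14.4.
Round up: n₁ = 15, giving n₂ = ⌈2.5 × 15⌉ = ⌈37.5⌉ = 38.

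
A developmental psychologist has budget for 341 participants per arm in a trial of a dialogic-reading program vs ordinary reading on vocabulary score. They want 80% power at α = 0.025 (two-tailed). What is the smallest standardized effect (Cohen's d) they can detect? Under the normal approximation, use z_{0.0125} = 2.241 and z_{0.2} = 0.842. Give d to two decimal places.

d_min ≈ 0.24

For two independent groups of n = 341 each: d_min = (z_{α/2} + z_β)·√(2/n).
z-sum = 2.241 + 0.842 = 3.083.
d_min = 3.083 × √(2/341) = 3.083 × 0.0766 = 0.236.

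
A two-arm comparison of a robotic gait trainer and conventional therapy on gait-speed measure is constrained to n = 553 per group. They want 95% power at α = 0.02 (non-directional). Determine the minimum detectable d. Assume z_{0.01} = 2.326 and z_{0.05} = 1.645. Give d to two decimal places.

For two independent groups of n = 553 each: d_min = (z_{α/2} + z_β)·√(2/n).
z-sum = 2.326 + 1.645 = 3.971.
d_min = 3.971 × √(2/553) = 3.971 × 0.0601 = 0.239.

d_min ≈ 0.24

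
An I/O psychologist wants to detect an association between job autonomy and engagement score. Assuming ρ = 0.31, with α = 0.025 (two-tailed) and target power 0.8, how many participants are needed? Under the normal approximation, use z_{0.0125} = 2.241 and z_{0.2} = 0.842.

n = 96

Fisher's z: C = ½·ln((1+r)/(1−r)) = ½·ln(1.8986) = 0.3205.
n = ((z_{α/2} + z_β)/C)² + 3.
(2.241 + 0.842) / 0.3205 = 3.083 / 0.3205 = 9.619.
n = 9.619² + 3 = 92.53 + 3 = 95.5.
Round up.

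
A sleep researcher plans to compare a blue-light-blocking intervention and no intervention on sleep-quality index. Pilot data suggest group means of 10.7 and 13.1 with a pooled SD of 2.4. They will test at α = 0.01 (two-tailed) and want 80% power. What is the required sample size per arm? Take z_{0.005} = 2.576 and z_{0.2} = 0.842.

Cohen's d = |M₁ − M₂| / SD_pooled = |10.7 − 13.1| / 2.4 = 2.4 / 2.4 = 1.000.
For two independent groups with equal n: n = 2·((z_{α/2} + z_β) / d)².
z_{α/2} + z_β = 2.576 + 0.842 = 3.418.
n = 2 × (3.418 / 1.000)² = 2 × 3.418² = 2 × 11.68 = 23.4.
Round up to the next whole participant.

n = 24 per group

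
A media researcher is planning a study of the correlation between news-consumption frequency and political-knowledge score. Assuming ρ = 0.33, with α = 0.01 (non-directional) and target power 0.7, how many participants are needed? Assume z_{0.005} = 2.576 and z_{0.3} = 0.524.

Fisher's z: C = ½·ln((1+r)/(1−r)) = ½·ln(1.9851) = 0.3428.
n = ((z_{α/2} + z_β)/C)² + 3.
(2.576 + 0.524) / 0.3428 = 3.100 / 0.3428 = 9.043.
n = 9.043² + 3 = 81.78 + 3 = 84.8.
Round up.

n = 85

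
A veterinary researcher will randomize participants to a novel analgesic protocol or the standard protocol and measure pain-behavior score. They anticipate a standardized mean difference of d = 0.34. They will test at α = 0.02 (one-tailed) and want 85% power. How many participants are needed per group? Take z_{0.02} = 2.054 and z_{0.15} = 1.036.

For two independent groups with equal n: n = 2·((z_{α} + z_β) / d)².
z_{α} + z_β = 2.054 + 1.036 = 3.090.
n = 2 × (3.090 / 0.34)² = 2 × 9.088² = 2 × 82.60 = 165.2.
Round up to the next whole participant.

n = 166 per group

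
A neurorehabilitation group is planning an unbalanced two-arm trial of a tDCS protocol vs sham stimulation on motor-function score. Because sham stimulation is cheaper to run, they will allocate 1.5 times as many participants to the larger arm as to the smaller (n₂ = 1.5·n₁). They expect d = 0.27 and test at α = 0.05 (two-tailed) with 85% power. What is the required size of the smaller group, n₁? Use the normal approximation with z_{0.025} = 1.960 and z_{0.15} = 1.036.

With allocation ratio k = n₂/n₁ = 1.5, Var(x̄₁−x̄₂) = σ²(1/n₁ + 1/(k·n₁)) = σ²·(k+1)/(k·n₁).
So n₁ = (1 + 1/k)·((z_{α/2} + z_β)/d)² = 1.667 × (2.996/0.27)².
n₁ = 1.667 × 123.13 = 205.2.
Round up: n₁ = 206, giving n₂ = 1.5 × 206 = 309.

n₁ = 206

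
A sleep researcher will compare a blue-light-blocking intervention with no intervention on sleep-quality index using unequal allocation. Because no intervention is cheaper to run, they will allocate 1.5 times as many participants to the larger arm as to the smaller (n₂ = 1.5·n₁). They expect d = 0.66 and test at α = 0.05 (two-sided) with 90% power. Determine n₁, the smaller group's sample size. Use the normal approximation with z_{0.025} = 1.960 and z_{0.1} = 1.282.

With allocation ratio k = n₂/n₁ = 1.5, Var(x̄₁−x̄₂) = σ²(1/n₁ + 1/(k·n₁)) = σ²·(k+1)/(k·n₁).
So n₁ = (1 + 1/k)·((z_{α/2} + z_β)/d)² = 1.667 × (3.242/0.66)².
n₁ = 1.667 × 24.13 = 40.2.
Round up: n₁ = 41, giving n₂ = ⌈1.5 × 41⌉ = ⌈61.5⌉ = 62.

n₁ = 41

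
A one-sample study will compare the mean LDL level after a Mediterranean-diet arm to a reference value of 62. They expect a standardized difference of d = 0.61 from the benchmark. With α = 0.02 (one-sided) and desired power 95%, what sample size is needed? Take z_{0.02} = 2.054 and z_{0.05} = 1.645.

For a one-sample test: n = ((z_{α} + z_β) / d)².
z_{α} + z_β = 2.054 + 1.645 = 3.699.
n = (3.699 / 0.61)² = 6.064² = 36.77.
Round up.

n = 37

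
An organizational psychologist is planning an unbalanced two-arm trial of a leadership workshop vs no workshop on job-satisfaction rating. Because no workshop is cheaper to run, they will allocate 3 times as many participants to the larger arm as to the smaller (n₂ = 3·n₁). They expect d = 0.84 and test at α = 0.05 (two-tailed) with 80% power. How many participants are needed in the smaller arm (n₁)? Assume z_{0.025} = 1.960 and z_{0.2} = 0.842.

n₁ = 15

With allocation ratio k = n₂/n₁ = 3, Var(x̄₁−x̄₂) = σ²(1/n₁ + 1/(k·n₁)) = σ²·(k+1)/(k·n₁).
So n₁ = (1 + 1/k)·((z_{α/2} + z_β)/d)² = 1.333 × (2.802/0.84)².
n₁ = 1.333 × 11.13 = 14.8.
Round up: n₁ = 15, giving n₂ = 3 × 15 = 45.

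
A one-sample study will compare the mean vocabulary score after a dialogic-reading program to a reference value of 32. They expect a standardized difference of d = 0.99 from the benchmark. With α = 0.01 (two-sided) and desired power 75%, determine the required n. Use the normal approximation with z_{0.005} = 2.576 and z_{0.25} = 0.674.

For a one-sample test: n = ((z_{α/2} + z_β) / d)².
z_{α/2} + z_β = 2.576 + 0.674 = 3.250.
n = (3.250 / 0.99)² = 3.283² = 10.78.
Round up.

n = 11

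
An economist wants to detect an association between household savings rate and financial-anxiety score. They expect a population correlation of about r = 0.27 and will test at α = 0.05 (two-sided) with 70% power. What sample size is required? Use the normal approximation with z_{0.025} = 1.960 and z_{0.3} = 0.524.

n = 84

Fisher's z: C = ½·ln((1+r)/(1−r)) = ½·ln(1.7397) = 0.2769.
n = ((z_{α/2} + z_β)/C)² + 3.
(1.960 + 0.524) / 0.2769 = 2.484 / 0.2769 = 8.971.
n = 8.971² + 3 = 80.47 + 3 = 83.5.
Round up.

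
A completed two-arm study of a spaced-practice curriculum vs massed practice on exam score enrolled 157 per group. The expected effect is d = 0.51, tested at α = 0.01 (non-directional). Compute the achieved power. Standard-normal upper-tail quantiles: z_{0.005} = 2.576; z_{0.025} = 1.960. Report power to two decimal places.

For two equal groups, power = Φ(d·√(n/2) − z_{α/2}).
d·√(n/2) = 0.51 × √(157/2) = 0.51 × 8.860 = 4.519.
z_β = 4.519 − 2.576 = 1.943.
Power = Φ(1.943) = 0.974.

power ≈ 0.97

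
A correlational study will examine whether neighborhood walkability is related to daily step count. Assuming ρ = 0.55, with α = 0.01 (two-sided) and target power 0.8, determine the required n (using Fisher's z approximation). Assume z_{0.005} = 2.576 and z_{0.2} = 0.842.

Fisher's z: C = ½·ln((1+r)/(1−r)) = ½·ln(3.4444) = 0.6184.
n = ((z_{α/2} + z_β)/C)² + 3.
(2.576 + 0.842) / 0.6184 = 3.418 / 0.6184 = 5.527.
n = 5.527² + 3 = 30.55 + 3 = 33.5.
Round up.

n = 34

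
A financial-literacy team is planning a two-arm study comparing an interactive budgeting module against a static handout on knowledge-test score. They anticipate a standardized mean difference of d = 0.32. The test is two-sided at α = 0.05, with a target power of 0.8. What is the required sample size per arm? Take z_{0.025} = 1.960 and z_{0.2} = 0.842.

For two independent groups with equal n: n = 2·((z_{α/2} + z_β) / d)².
z_{α/2} + z_β = 1.960 + 0.842 = 2.802.
n = 2 × (2.802 / 0.32)² = 2 × 8.756² = 2 × 76.67 = 153.3.
Round up to the next whole participant.

n = 154 per group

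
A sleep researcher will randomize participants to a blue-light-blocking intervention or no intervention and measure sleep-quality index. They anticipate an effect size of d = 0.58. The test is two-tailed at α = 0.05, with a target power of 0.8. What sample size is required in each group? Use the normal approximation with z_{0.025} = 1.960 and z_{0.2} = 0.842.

n = 47 per group

For two independent groups with equal n: n = 2·((z_{α/2} + z_β) / d)².
z_{α/2} + z_β = 1.960 + 0.842 = 2.802.
n = 2 × (2.802 / 0.58)² = 2 × 4.831² = 2 × 23.34 = 46.7.
Round up to the next whole participant.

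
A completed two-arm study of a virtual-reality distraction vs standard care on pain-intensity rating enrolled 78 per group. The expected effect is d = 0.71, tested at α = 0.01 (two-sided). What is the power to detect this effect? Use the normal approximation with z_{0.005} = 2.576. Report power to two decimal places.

power ≈ 0.97

For two equal groups, power = Φ(d·√(n/2) − z_{α/2}).
d·√(n/2) = 0.71 × √(78/2) = 0.71 × 6.245 = 4.434.
z_β = 4.434 − 2.576 = 1.858.
Power = Φ(1.858) = 0.968.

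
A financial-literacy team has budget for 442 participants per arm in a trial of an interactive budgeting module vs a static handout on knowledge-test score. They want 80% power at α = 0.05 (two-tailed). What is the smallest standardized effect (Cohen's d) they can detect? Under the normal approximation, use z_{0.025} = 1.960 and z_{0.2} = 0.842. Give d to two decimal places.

d_min ≈ 0.19

For two independent groups of n = 442 each: d_min = (z_{α/2} + z_β)·√(2/n).
z-sum = 1.960 + 0.842 = 2.802.
d_min = 2.802 × √(2/442) = 2.802 × 0.0673 = 0.188.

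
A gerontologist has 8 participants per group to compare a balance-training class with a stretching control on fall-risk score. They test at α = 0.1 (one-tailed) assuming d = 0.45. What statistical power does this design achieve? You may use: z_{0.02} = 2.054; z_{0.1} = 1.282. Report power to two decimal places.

power ≈ 0.35

For two equal groups, power = Φ(d·√(n/2) − z_{α}).
d·√(n/2) = 0.45 × √(8/2) = 0.45 × 2.000 = 0.900.
z_β = 0.900 − 1.282 = -0.382.
Power = Φ(-0.382) = 0.351.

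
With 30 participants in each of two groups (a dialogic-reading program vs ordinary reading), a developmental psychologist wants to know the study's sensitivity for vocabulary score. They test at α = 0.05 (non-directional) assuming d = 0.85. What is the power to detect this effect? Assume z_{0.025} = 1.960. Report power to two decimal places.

power ≈ 0.91

For two equal groups, power = Φ(d·√(n/2) − z_{α/2}).
d·√(n/2) = 0.85 × √(30/2) = 0.85 × 3.873 = 3.292.
z_β = 3.292 − 1.960 = 1.332.
Power = Φ(1.332) = 0.909.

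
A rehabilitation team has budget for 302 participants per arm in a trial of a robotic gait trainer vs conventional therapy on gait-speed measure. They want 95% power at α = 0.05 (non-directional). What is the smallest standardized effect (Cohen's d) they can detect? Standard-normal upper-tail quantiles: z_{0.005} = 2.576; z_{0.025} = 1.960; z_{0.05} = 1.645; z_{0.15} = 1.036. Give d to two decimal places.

For two independent groups of n = 302 each: d_min = (z_{α/2} + z_β)·√(2/n).
z-sum = 1.960 + 1.645 = 3.605.
d_min = 3.605 × √(2/302) = 3.605 × 0.0814 = 0.293.

d_min ≈ 0.29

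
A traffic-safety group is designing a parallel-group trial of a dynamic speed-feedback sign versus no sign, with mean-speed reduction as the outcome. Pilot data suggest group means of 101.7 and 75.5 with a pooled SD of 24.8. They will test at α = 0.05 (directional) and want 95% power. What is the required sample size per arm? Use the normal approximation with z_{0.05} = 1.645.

n = 20 per group

Cohen's d = |M₁ − M₂| / SD_pooled = |101.7 − 75.5| / 24.8 = 26.2 / 24.8 = 1.056.
For two independent groups with equal n: n = 2·((z_{α} + z_β) / d)².
z_{α} + z_β = 1.645 + 1.645 = 3.290.
n = 2 × (3.290 / 1.056)² = 2 × 3.116² = 2 × 9.71 = 19.4.
Round up to the next whole participant.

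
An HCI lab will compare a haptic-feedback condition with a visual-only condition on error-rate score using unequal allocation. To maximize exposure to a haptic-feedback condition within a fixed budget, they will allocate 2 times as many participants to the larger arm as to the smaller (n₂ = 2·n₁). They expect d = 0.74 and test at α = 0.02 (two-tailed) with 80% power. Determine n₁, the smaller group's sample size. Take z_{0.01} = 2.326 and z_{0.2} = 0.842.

n₁ = 28

With allocation ratio k = n₂/n₁ = 2, Var(x̄₁−x̄₂) = σ²(1/n₁ + 1/(k·n₁)) = σ²·(k+1)/(k·n₁).
So n₁ = (1 + 1/k)·((z_{α/2} + z_β)/d)² = 1.500 × (3.168/0.74)².
n₁ = 1.500 × 18.33 = 27.5.
Round up: n₁ = 28, giving n₂ = 2 × 28 = 56.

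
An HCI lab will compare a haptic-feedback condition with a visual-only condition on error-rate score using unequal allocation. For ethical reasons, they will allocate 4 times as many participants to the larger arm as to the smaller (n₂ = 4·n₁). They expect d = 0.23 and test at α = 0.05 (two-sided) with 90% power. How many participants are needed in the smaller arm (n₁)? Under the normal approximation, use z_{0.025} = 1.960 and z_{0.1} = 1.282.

n₁ = 249

With allocation ratio k = n₂/n₁ = 4, Var(x̄₁−x̄₂) = σ²(1/n₁ + 1/(k·n₁)) = σ²·(k+1)/(k·n₁).
So n₁ = (1 + 1/k)·((z_{α/2} + z_β)/d)² = 1.250 × (3.242/0.23)².
n₁ = 1.250 × 198.69 = 248.4.
Round up: n₁ = 249, giving n₂ = 4 × 249 = 996.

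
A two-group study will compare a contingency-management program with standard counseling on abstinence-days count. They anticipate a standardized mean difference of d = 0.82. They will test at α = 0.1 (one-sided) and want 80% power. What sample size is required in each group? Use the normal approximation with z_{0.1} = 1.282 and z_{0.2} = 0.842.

n = 14 per group

For two independent groups with equal n: n = 2·((z_{α} + z_β) / d)².
z_{α} + z_β = 1.282 + 0.842 = 2.124.
n = 2 × (2.124 / 0.82)² = 2 × 2.590² = 2 × 6.71 = 13.4.
Round up to the next whole participant.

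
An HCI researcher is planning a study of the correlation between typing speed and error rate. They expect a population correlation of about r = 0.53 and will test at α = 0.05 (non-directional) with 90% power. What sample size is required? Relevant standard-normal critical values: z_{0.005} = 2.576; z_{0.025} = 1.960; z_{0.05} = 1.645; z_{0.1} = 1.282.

Fisher's z: C = ½·ln((1+r)/(1−r)) = ½·ln(3.2553) = 0.5901.
n = ((z_{α/2} + z_β)/C)² + 3.
(1.960 + 1.282) / 0.5901 = 3.242 / 0.5901 = 5.494.
n = 5.494² + 3 = 30.18 + 3 = 33.2.
Round up.

n = 34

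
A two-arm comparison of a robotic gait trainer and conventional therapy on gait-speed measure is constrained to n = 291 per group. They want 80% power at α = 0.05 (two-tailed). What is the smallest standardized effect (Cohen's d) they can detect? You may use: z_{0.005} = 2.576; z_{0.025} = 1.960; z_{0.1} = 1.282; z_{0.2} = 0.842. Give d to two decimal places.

For two independent groups of n = 291 each: d_min = (z_{α/2} + z_β)·√(2/n).
z-sum = 1.960 + 0.842 = 2.802.
d_min = 2.802 × √(2/291) = 2.802 × 0.0829 = 0.232.

d_min ≈ 0.23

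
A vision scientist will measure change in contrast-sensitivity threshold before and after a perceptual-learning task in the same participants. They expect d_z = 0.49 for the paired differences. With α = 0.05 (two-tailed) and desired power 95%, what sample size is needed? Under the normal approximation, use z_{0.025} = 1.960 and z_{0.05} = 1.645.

n = 55 pairs

For a paired (one-sample on differences) test: n = ((z_{α/2} + z_β) / d)².
z_{α/2} + z_β = 1.960 + 1.645 = 3.605.
n = (3.605 / 0.49)² = 7.357² = 54.13.
Round up.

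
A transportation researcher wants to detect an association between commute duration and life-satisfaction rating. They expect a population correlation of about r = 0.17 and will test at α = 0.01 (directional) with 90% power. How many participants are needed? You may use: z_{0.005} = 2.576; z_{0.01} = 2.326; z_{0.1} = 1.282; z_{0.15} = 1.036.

n = 445

Fisher's z: C = ½·ln((1+r)/(1−r)) = ½·ln(1.4096) = 0.1717.
n = ((z_{α} + z_β)/C)² + 3.
(2.326 + 1.282) / 0.1717 = 3.608 / 0.1717 = 21.013.
n = 21.013² + 3 = 441.56 + 3 = 444.6.
Round up.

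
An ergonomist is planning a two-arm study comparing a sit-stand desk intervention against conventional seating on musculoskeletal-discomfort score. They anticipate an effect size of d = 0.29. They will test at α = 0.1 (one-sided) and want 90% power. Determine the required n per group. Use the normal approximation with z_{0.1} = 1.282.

For two independent groups with equal n: n = 2·((z_{α} + z_β) / d)².
z_{α} + z_β = 1.282 + 1.282 = 2.564.
n = 2 × (2.564 / 0.29)² = 2 × 8.841² = 2 × 78.17 = 156.3.
Round up to the next whole participant.

n = 157 per group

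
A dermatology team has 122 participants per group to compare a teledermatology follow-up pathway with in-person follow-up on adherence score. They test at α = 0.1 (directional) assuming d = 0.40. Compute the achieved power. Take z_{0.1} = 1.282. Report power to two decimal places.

For two equal groups, power = Φ(d·√(n/2) − z_{α}).
d·√(n/2) = 0.40 × √(122/2) = 0.40 × 7.810 = 3.124.
z_β = 3.124 − 1.282 = 1.842.
Power = Φ(1.842) = 0.967.

power ≈ 0.97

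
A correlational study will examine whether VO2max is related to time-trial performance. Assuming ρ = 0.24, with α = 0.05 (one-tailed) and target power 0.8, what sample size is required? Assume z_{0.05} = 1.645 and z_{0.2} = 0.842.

Fisher's z: C = ½·ln((1+r)/(1−r)) = ½·ln(1.6316) = 0.2448.
n = ((z_{α} + z_β)/C)² + 3.
(1.645 + 0.842) / 0.2448 = 2.487 / 0.2448 = 10.159.
n = 10.159² + 3 = 103.21 + 3 = 106.2.
Round up.

n = 107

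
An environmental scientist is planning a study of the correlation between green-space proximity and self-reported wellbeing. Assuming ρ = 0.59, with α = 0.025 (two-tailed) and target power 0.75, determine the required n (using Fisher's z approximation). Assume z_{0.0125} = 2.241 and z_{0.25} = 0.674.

Fisher's z: C = ½·ln((1+r)/(1−r)) = ½·ln(3.8780) = 0.6777.
n = ((z_{α/2} + z_β)/C)² + 3.
(2.241 + 0.674) / 0.6777 = 2.915 / 0.6777 = 4.301.
n = 4.301² + 3 = 18.50 + 3 = 21.5.
Round up.

n = 22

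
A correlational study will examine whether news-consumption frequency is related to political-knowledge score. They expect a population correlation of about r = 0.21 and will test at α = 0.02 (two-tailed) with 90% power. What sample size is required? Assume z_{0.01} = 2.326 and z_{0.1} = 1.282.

Fisher's z: C = ½·ln((1+r)/(1−r)) = ½·ln(1.5316) = 0.2132.
n = ((z_{α/2} + z_β)/C)² + 3.
(2.326 + 1.282) / 0.2132 = 3.608 / 0.2132 = 16.923.
n = 16.923² + 3 = 286.39 + 3 = 289.4.
Round up.

n = 290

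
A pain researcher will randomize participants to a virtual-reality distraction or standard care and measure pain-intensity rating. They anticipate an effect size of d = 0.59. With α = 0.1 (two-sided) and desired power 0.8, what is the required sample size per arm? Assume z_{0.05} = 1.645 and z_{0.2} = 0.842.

n = 36 per group

For two independent groups with equal n: n = 2·((z_{α/2} + z_β) / d)².
z_{α/2} + z_β = 1.645 + 0.842 = 2.487.
n = 2 × (2.487 / 0.59)² = 2 × 4.215² = 2 × 17.77 = 35.5.
Round up to the next whole participant.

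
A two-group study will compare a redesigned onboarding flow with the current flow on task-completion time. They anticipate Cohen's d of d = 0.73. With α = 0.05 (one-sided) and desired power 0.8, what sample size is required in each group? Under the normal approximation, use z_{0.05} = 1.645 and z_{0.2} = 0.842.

n = 24 per group

For two independent groups with equal n: n = 2·((z_{α} + z_β) / d)².
z_{α} + z_β = 1.645 + 0.842 = 2.487.
n = 2 × (2.487 / 0.73)² = 2 × 3.407² = 2 × 11.61 = 23.2.
Round up to the next whole participant.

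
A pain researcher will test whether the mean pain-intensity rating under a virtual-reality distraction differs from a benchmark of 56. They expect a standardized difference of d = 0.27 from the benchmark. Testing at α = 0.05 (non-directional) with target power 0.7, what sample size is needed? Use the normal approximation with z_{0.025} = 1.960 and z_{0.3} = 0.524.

n = 85

For a one-sample test: n = ((z_{α/2} + z_β) / d)².
z_{α/2} + z_β = 1.960 + 0.524 = 2.484.
n = (2.484 / 0.27)² = 9.200² = 84.64.
Round up.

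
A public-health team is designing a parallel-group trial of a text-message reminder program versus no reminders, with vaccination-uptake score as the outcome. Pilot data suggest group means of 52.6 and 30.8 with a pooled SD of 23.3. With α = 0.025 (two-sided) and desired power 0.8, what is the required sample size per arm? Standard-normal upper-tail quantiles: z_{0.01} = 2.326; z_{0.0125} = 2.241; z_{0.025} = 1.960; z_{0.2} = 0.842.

Cohen's d = |M₁ − M₂| / SD_pooled = |52.6 − 30.8| / 23.3 = 21.8 / 23.3 = 0.936.
For two independent groups with equal n: n = 2·((z_{α/2} + z_β) / d)².
z_{α/2} + z_β = 2.241 + 0.842 = 3.083.
n = 2 × (3.083 / 0.936)² = 2 × 3.294² = 2 × 10.85 = 21.7.
Round up to the next whole participant.

n = 22 per group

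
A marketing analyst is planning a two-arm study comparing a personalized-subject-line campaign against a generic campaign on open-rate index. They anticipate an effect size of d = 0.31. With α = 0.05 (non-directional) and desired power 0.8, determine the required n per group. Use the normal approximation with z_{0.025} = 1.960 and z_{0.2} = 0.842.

For two independent groups with equal n: n = 2·((z_{α/2} + z_β) / d)².
z_{α/2} + z_β = 1.960 + 0.842 = 2.802.
n = 2 × (2.802 / 0.31)² = 2 × 9.039² = 2 × 81.70 = 163.4.
Round up to the next whole participant.

n = 164 per group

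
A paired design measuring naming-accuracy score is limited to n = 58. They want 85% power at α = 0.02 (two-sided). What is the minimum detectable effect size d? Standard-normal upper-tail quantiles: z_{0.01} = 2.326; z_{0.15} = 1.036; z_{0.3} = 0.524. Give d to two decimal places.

For a single sample (or paired design) of n = 58: d_min = (z_{α/2} + z_β)/√n.
z-sum = 2.326 + 1.036 = 3.362.
d_min = 3.362 / √58 = 3.362 / 7.616 = 0.441.

d_min ≈ 0.44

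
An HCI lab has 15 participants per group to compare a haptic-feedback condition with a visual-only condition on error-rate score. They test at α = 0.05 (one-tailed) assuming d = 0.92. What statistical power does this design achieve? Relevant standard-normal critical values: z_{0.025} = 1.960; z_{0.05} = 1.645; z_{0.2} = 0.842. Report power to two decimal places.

power ≈ 0.81

For two equal groups, power = Φ(d·√(n/2) − z_{α}).
d·√(n/2) = 0.92 × √(15/2) = 0.92 × 2.739 = 2.520.
z_β = 2.520 − 1.645 = 0.875.
Power = Φ(0.875) = 0.809.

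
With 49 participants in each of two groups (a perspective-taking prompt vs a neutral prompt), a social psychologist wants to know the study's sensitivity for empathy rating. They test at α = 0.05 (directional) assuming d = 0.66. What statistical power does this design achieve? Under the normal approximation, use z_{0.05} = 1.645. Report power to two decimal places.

power ≈ 0.95

For two equal groups, power = Φ(d·√(n/2) − z_{α}).
d·√(n/2) = 0.66 × √(49/2) = 0.66 × 4.950 = 3.267.
z_β = 3.267 − 1.645 = 1.622.
Power = Φ(1.622) = 0.948.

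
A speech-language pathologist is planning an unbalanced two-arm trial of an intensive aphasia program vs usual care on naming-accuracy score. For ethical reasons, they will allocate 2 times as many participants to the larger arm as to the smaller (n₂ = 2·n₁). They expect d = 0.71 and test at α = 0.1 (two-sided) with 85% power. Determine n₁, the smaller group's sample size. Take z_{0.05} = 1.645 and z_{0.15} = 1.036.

With allocation ratio k = n₂/n₁ = 2, Var(x̄₁−x̄₂) = σ²(1/n₁ + 1/(k·n₁)) = σ²·(k+1)/(k·n₁).
So n₁ = (1 + 1/k)·((z_{α/2} + z_β)/d)² = 1.500 × (2.681/0.71)².
n₁ = 1.500 × 14.26 = 21.4.
Round up: n₁ = 22, giving n₂ = 2 × 22 = 44.

n₁ = 22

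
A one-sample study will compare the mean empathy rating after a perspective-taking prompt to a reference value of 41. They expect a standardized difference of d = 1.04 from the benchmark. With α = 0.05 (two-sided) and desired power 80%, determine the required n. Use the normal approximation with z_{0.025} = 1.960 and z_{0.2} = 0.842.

For a one-sample test: n = ((z_{α/2} + z_β) / d)².
z_{α/2} + z_β = 1.960 + 0.842 = 2.802.
n = (2.802 / 1.04)² = 2.694² = 7.26.
Round up.

n = 8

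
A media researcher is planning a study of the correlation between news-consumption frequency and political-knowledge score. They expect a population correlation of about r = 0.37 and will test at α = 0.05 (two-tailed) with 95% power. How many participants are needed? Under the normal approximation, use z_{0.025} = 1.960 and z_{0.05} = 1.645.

Fisher's z: C = ½·ln((1+r)/(1−r)) = ½·ln(2.1746) = 0.3884.
n = ((z_{α/2} + z_β)/C)² + 3.
(1.960 + 1.645) / 0.3884 = 3.605 / 0.3884 = 9.282.
n = 9.282² + 3 = 86.15 + 3 = 89.1.
Round up.

n = 90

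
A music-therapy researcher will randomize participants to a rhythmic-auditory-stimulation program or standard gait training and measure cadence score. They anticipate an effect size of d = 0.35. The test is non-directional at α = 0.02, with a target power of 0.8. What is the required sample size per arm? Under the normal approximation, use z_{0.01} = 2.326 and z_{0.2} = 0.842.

For two independent groups with equal n: n = 2·((z_{α/2} + z_β) / d)².
z_{α/2} + z_β = 2.326 + 0.842 = 3.168.
n = 2 × (3.168 / 0.35)² = 2 × 9.051² = 2 × 81.93 = 163.9.
Round up to the next whole participant.

n = 164 per group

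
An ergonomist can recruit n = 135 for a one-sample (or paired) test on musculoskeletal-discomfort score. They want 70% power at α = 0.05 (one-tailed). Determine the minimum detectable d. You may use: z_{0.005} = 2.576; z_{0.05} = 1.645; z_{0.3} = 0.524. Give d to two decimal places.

d_min ≈ 0.19

For a single sample (or paired design) of n = 135: d_min = (z_{α} + z_β)/√n.
z-sum = 1.645 + 0.524 = 2.169.
d_min = 2.169 / √135 = 2.169 / 11.619 = 0.187.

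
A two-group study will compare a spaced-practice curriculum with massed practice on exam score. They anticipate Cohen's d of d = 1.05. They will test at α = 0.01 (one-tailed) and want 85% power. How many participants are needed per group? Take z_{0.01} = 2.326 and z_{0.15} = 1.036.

n = 21 per group

For two independent groups with equal n: n = 2·((z_{α} + z_β) / d)².
z_{α} + z_β = 2.326 + 1.036 = 3.362.
n = 2 × (3.362 / 1.05)² = 2 × 3.202² = 2 × 10.25 = 20.5.
Round up to the next whole participant.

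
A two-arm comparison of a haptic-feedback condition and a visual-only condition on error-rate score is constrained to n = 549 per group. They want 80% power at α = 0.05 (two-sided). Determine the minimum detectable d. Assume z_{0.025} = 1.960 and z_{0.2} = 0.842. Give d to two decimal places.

For two independent groups of n = 549 each: d_min = (z_{α/2} + z_β)·√(2/n).
z-sum = 1.960 + 0.842 = 2.802.
d_min = 2.802 × √(2/549) = 2.802 × 0.0604 = 0.169.

d_min ≈ 0.17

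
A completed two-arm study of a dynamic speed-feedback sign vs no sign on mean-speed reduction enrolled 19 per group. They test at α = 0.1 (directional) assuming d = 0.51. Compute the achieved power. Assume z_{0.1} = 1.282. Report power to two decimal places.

power ≈ 0.61

For two equal groups, power = Φ(d·√(n/2) − z_{α}).
d·√(n/2) = 0.51 × √(19/2) = 0.51 × 3.082 = 1.572.
z_β = 1.572 − 1.282 = 0.290.
Power = Φ(0.290) = 0.614.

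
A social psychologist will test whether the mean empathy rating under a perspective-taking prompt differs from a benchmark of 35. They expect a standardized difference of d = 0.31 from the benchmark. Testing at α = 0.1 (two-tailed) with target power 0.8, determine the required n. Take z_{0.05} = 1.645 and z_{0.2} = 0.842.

For a one-sample test: n = ((z_{α/2} + z_β) / d)².
z_{α/2} + z_β = 1.645 + 0.842 = 2.487.
n = (2.487 / 0.31)² = 8.023² = 64.36.
Round up.

n = 65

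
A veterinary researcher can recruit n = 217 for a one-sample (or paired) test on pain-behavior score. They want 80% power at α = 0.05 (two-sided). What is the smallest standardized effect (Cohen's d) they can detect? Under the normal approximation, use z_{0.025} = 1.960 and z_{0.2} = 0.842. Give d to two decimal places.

For a single sample (or paired design) of n = 217: d_min = (z_{α/2} + z_β)/√n.
z-sum = 1.960 + 0.842 = 2.802.
d_min = 2.802 / √217 = 2.802 / 14.731 = 0.190.

d_min ≈ 0.19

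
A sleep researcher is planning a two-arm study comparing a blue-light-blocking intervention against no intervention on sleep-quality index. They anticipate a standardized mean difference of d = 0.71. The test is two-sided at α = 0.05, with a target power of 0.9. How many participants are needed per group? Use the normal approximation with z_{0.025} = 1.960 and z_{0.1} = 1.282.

For two independent groups with equal n: n = 2·((z_{α/2} + z_β) / d)².
z_{α/2} + z_β = 1.960 + 1.282 = 3.242.
n = 2 × (3.242 / 0.71)² = 2 × 4.566² = 2 × 20.85 = 41.7.
Round up to the next whole participant.

n = 42 per group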